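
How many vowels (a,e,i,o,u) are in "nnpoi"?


Input: nnpoi
Checking each character:
  'n' at position 0: consonant
  'n' at position 1: consonant
  'p' at position 2: consonant
  'o' at position 3: vowel (running total: 1)
  'i' at position 4: vowel (running total: 2)
Total vowels: 2

2


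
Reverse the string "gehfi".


Input: gehfi
Reading characters right to left:
  Position 4: 'i'
  Position 3: 'f'
  Position 2: 'h'
  Position 1: 'e'
  Position 0: 'g'
Reversed: ifheg

ifheg


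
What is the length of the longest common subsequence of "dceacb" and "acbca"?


LCS of "dceacb" and "acbca"
DP table:
           a    c    b    c    a
      0    0    0    0    0    0
  d   0    0    0    0    0    0
  c   0    0    1    1    1    1
  e   0    0    1    1    1    1
  a   0    1    1    1    1    2
  c   0    1    2    2    2    2
  b   0    1    2    3    3    3
LCS length = dp[6][5] = 3

3


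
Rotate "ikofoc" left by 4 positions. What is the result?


Input: "ikofoc", rotate left by 4
First 4 characters: "ikof"
Remaining characters: "oc"
Concatenate remaining + first: "oc" + "ikof" = "ocikof"

ocikof


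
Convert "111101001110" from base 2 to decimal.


Input: "111101001110" in base 2
Positional expansion:
  Digit '1' (value 1) x 2^11 = 2048
  Digit '1' (value 1) x 2^10 = 1024
  Digit '1' (value 1) x 2^9 = 512
  Digit '1' (value 1) x 2^8 = 256
  Digit '0' (value 0) x 2^7 = 0
  Digit '1' (value 1) x 2^6 = 64
  Digit '0' (value 0) x 2^5 = 0
  Digit '0' (value 0) x 2^4 = 0
  Digit '1' (value 1) x 2^3 = 8
  Digit '1' (value 1) x 2^2 = 4
  Digit '1' (value 1) x 2^1 = 2
  Digit '0' (value 0) x 2^0 = 0
Sum = 3918

3918


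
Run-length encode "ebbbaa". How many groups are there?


Input: ebbbaa
Scanning for consecutive runs:
  Group 1: 'e' x 1 (positions 0-0)
  Group 2: 'b' x 3 (positions 1-3)
  Group 3: 'a' x 2 (positions 4-5)
Total groups: 3

3


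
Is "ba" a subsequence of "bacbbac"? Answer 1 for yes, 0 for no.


Check if "ba" is a subsequence of "bacbbac"
Greedy scan:
  Position 0 ('b'): matches sub[0] = 'b'
  Position 1 ('a'): matches sub[1] = 'a'
  Position 2 ('c'): no match needed
  Position 3 ('b'): no match needed
  Position 4 ('b'): no match needed
  Position 5 ('a'): no match needed
  Position 6 ('c'): no match needed
All 2 characters matched => is a subsequence

1


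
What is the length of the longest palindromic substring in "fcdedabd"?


Input: "fcdedabd"
Checking substrings for palindromes:
  [2:5] "ded" (len 3) => palindrome
Longest palindromic substring: "ded" with length 3

3


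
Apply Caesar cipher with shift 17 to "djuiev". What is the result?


Caesar cipher: shift "djuiev" by 17
  'd' (pos 3) + 17 = pos 20 = 'u'
  'j' (pos 9) + 17 = pos 0 = 'a'
  'u' (pos 20) + 17 = pos 11 = 'l'
  'i' (pos 8) + 17 = pos 25 = 'z'
  'e' (pos 4) + 17 = pos 21 = 'v'
  'v' (pos 21) + 17 = pos 12 = 'm'
Result: ualzvm

ualzvm


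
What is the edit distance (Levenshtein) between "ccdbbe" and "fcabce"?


Computing edit distance: "ccdbbe" -> "fcabce"
DP table:
           f    c    a    b    c    e
      0    1    2    3    4    5    6
  c   1    1    1    2    3    4    5
  c   2    2    1    2    3    3    4
  d   3    3    2    2    3    4    4
  b   4    4    3    3    2    3    4
  b   5    5    4    4    3    3    4
  e   6    6    5    5    4    4    3
Edit distance = dp[6][6] = 3

3


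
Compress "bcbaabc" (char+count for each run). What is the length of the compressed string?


Input: bcbaabc
Runs:
  'b' x 1 => "b1"
  'c' x 1 => "c1"
  'b' x 1 => "b1"
  'a' x 2 => "a2"
  'b' x 1 => "b1"
  'c' x 1 => "c1"
Compressed: "b1c1b1a2b1c1"
Compressed length: 12

12


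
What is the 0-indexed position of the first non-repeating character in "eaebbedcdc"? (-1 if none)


Input: eaebbedcdc
Character frequencies:
  'a': 1
  'b': 2
  'c': 2
  'd': 2
  'e': 3
Scanning left to right for freq == 1:
  Position 0 ('e'): freq=3, skip
  Position 1 ('a'): unique! => answer = 1

1


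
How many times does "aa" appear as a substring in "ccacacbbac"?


Searching for "aa" in "ccacacbbac"
Scanning each position:
  Position 0: "cc" => no
  Position 1: "ca" => no
  Position 2: "ac" => no
  Position 3: "ca" => no
  Position 4: "ac" => no
  Position 5: "cb" => no
  Position 6: "bb" => no
  Position 7: "ba" => no
  Position 8: "ac" => no
Total occurrences: 0

0


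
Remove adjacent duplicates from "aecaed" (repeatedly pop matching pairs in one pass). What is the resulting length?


Input: aecaed
Stack-based adjacent duplicate removal:
  Read 'a': push. Stack: a
  Read 'e': push. Stack: ae
  Read 'c': push. Stack: aec
  Read 'a': push. Stack: aeca
  Read 'e': push. Stack: aecae
  Read 'd': push. Stack: aecaed
Final stack: "aecaed" (length 6)

6


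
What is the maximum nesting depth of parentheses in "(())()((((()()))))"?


Input: "(())()((((()()))))"
Tracking depth:
  Position 0 '(': depth becomes 1
  Position 1 '(': depth becomes 2
  Position 2 ')': depth becomes 1
  Position 3 ')': depth becomes 0
  Position 4 '(': depth becomes 1
  Position 5 ')': depth becomes 0
  Position 6 '(': depth becomes 1
  Position 7 '(': depth becomes 2
  Position 8 '(': depth becomes 3
  Position 9 '(': depth becomes 4
  Position 10 '(': depth becomes 5
  Position 11 ')': depth becomes 4
  Position 12 '(': depth becomes 5
  Position 13 ')': depth becomes 4
  Position 14 ')': depth becomes 3
  Position 15 ')': depth becomes 2
  Position 16 ')': depth becomes 1
  Position 17 ')': depth becomes 0
Maximum depth reached: 5

5


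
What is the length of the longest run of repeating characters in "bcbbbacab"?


Input: "bcbbbacab"
Scanning for longest run:
  Position 1 ('c'): new char, reset run to 1
  Position 2 ('b'): new char, reset run to 1
  Position 3 ('b'): continues run of 'b', length=2
  Position 4 ('b'): continues run of 'b', length=3
  Position 5 ('a'): new char, reset run to 1
  Position 6 ('c'): new char, reset run to 1
  Position 7 ('a'): new char, reset run to 1
  Position 8 ('b'): new char, reset run to 1
Longest run: 'b' with length 3

3


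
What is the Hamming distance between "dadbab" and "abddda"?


Comparing "dadbab" and "abddda" position by position:
  Position 0: 'd' vs 'a' => differ
  Position 1: 'a' vs 'b' => differ
  Position 2: 'd' vs 'd' => same
  Position 3: 'b' vs 'd' => differ
  Position 4: 'a' vs 'd' => differ
  Position 5: 'b' vs 'a' => differ
Total differences (Hamming distance): 5

5


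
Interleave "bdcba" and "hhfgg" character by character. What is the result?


Interleaving "bdcba" and "hhfgg":
  Position 0: 'b' from first, 'h' from second => "bh"
  Position 1: 'd' from first, 'h' from second => "dh"
  Position 2: 'c' from first, 'f' from second => "cf"
  Position 3: 'b' from first, 'g' from second => "bg"
  Position 4: 'a' from first, 'g' from second => "ag"
Result: bhdhcfbgag

bhdhcfbgag


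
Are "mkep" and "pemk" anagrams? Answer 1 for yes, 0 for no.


Strings: "mkep", "pemk"
Sorted first:  ekmp
Sorted second: ekmp
Sorted forms match => anagrams

1


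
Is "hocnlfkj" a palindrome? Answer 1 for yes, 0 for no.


Input: hocnlfkj
Reversed: jkflncoh
  Compare pos 0 ('h') with pos 7 ('j'): MISMATCH
  Compare pos 1 ('o') with pos 6 ('k'): MISMATCH
  Compare pos 2 ('c') with pos 5 ('f'): MISMATCH
  Compare pos 3 ('n') with pos 4 ('l'): MISMATCH
Result: not a palindrome

0


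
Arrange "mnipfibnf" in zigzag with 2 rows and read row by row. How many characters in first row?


Zigzag "mnipfibnf" into 2 rows:
Placing characters:
  'm' => row 0
  'n' => row 1
  'i' => row 0
  'p' => row 1
  'f' => row 0
  'i' => row 1
  'b' => row 0
  'n' => row 1
  'f' => row 0
Rows:
  Row 0: "mifbf"
  Row 1: "npin"
First row length: 5

5


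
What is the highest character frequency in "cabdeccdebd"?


Input: cabdeccdebd
Character counts:
  'a': 1
  'b': 2
  'c': 3
  'd': 3
  'e': 2
Maximum frequency: 3

3


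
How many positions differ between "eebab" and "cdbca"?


Comparing "eebab" and "cdbca" position by position:
  Position 0: 'e' vs 'c' => DIFFER
  Position 1: 'e' vs 'd' => DIFFER
  Position 2: 'b' vs 'b' => same
  Position 3: 'a' vs 'c' => DIFFER
  Position 4: 'b' vs 'a' => DIFFER
Positions that differ: 4

4


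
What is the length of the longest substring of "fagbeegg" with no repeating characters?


Input: "fagbeegg"
Sliding window (track last position of each char):
  Position 0 ('f'): window [0,0] length 1 -- new best
  Position 1 ('a'): window [0,1] length 2 -- new best
  Position 2 ('g'): window [0,2] length 3 -- new best
  Position 3 ('b'): window [0,3] length 4 -- new best
  Position 4 ('e'): window [0,4] length 5 -- new best
  Position 5 ('e'): repeat (last at 4), move window start to 5
  Position 5 ('e'): window [5,5] length 1
  Position 6 ('g'): window [5,6] length 2
  Position 7 ('g'): repeat (last at 6), move window start to 7
  Position 7 ('g'): window [7,7] length 1
Longest substring with no repeats: "fagbe" with length 5

5


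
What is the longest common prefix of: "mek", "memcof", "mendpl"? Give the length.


Words: mek, memcof, mendpl
  Position 0: all 'm' => match
  Position 1: all 'e' => match
  Position 2: ('k', 'm', 'n') => mismatch, stop
LCP = "me" (length 2)

2


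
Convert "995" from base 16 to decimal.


Input: "995" in base 16
Positional expansion:
  Digit '9' (value 9) x 16^2 = 2304
  Digit '9' (value 9) x 16^1 = 144
  Digit '5' (value 5) x 16^0 = 5
Sum = 2453

2453


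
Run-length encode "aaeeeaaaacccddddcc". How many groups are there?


Input: aaeeeaaaacccddddcc
Scanning for consecutive runs:
  Group 1: 'a' x 2 (positions 0-1)
  Group 2: 'e' x 3 (positions 2-4)
  Group 3: 'a' x 4 (positions 5-8)
  Group 4: 'c' x 3 (positions 9-11)
  Group 5: 'd' x 4 (positions 12-15)
  Group 6: 'c' x 2 (positions 16-17)
Total groups: 6

6


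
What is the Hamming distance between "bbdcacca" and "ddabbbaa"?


Comparing "bbdcacca" and "ddabbbaa" position by position:
  Position 0: 'b' vs 'd' => differ
  Position 1: 'b' vs 'd' => differ
  Position 2: 'd' vs 'a' => differ
  Position 3: 'c' vs 'b' => differ
  Position 4: 'a' vs 'b' => differ
  Position 5: 'c' vs 'b' => differ
  Position 6: 'c' vs 'a' => differ
  Position 7: 'a' vs 'a' => same
Total differences (Hamming distance): 7

7


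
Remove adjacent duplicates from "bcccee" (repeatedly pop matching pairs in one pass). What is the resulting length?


Input: bcccee
Stack-based adjacent duplicate removal:
  Read 'b': push. Stack: b
  Read 'c': push. Stack: bc
  Read 'c': matches stack top 'c' => pop. Stack: b
  Read 'c': push. Stack: bc
  Read 'e': push. Stack: bce
  Read 'e': matches stack top 'e' => pop. Stack: bc
Final stack: "bc" (length 2)

2


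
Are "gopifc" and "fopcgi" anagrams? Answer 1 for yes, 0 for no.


Strings: "gopifc", "fopcgi"
Sorted first:  cfgiop
Sorted second: cfgiop
Sorted forms match => anagrams

1


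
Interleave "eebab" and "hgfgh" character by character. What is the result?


Interleaving "eebab" and "hgfgh":
  Position 0: 'e' from first, 'h' from second => "eh"
  Position 1: 'e' from first, 'g' from second => "eg"
  Position 2: 'b' from first, 'f' from second => "bf"
  Position 3: 'a' from first, 'g' from second => "ag"
  Position 4: 'b' from first, 'h' from second => "bh"
Result: ehegbfagbh

ehegbfagbh


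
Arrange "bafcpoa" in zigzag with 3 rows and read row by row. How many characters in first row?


Zigzag "bafcpoa" into 3 rows:
Placing characters:
  'b' => row 0
  'a' => row 1
  'f' => row 2
  'c' => row 1
  'p' => row 0
  'o' => row 1
  'a' => row 2
Rows:
  Row 0: "bp"
  Row 1: "aco"
  Row 2: "fa"
First row length: 2

2


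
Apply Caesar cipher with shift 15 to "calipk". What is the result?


Caesar cipher: shift "calipk" by 15
  'c' (pos 2) + 15 = pos 17 = 'r'
  'a' (pos 0) + 15 = pos 15 = 'p'
  'l' (pos 11) + 15 = pos 0 = 'a'
  'i' (pos 8) + 15 = pos 23 = 'x'
  'p' (pos 15) + 15 = pos 4 = 'e'
  'k' (pos 10) + 15 = pos 25 = 'z'
Result: rpaxez

rpaxez


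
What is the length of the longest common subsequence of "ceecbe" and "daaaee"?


LCS of "ceecbe" and "daaaee"
DP table:
           d    a    a    a    e    e
      0    0    0    0    0    0    0
  c   0    0    0    0    0    0    0
  e   0    0    0    0    0    1    1
  e   0    0    0    0    0    1    2
  c   0    0    0    0    0    1    2
  b   0    0    0    0    0    1    2
  e   0    0    0    0    0    1    2
LCS length = dp[6][6] = 2

2


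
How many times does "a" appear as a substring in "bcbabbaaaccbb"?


Searching for "a" in "bcbabbaaaccbb"
Scanning each position:
  Position 0: "b" => no
  Position 1: "c" => no
  Position 2: "b" => no
  Position 3: "a" => MATCH
  Position 4: "b" => no
  Position 5: "b" => no
  Position 6: "a" => MATCH
  Position 7: "a" => MATCH
  Position 8: "a" => MATCH
  Position 9: "c" => no
  Position 10: "c" => no
  Position 11: "b" => no
  Position 12: "b" => no
Total occurrences: 4

4


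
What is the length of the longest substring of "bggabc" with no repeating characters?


Input: "bggabc"
Sliding window (track last position of each char):
  Position 0 ('b'): window [0,0] length 1 -- new best
  Position 1 ('g'): window [0,1] length 2 -- new best
  Position 2 ('g'): repeat (last at 1), move window start to 2
  Position 2 ('g'): window [2,2] length 1
  Position 3 ('a'): window [2,3] length 2
  Position 4 ('b'): window [2,4] length 3 -- new best
  Position 5 ('c'): window [2,5] length 4 -- new best
Longest substring with no repeats: "gabc" with length 4

4


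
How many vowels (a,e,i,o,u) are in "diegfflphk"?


Input: diegfflphk
Checking each character:
  'd' at position 0: consonant
  'i' at position 1: vowel (running total: 1)
  'e' at position 2: vowel (running total: 2)
  'g' at position 3: consonant
  'f' at position 4: consonant
  'f' at position 5: consonant
  'l' at position 6: consonant
  'p' at position 7: consonant
  'h' at position 8: consonant
  'k' at position 9: consonant
Total vowels: 2

2


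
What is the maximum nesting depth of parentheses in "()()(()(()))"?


Input: "()()(()(()))"
Tracking depth:
  Position 0 '(': depth becomes 1
  Position 1 ')': depth becomes 0
  Position 2 '(': depth becomes 1
  Position 3 ')': depth becomes 0
  Position 4 '(': depth becomes 1
  Position 5 '(': depth becomes 2
  Position 6 ')': depth becomes 1
  Position 7 '(': depth becomes 2
  Position 8 '(': depth becomes 3
  Position 9 ')': depth becomes 2
  Position 10 ')': depth becomes 1
  Position 11 ')': depth becomes 0
Maximum depth reached: 3

3


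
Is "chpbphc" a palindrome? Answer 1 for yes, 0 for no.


Input: chpbphc
Reversed: chpbphc
  Compare pos 0 ('c') with pos 6 ('c'): match
  Compare pos 1 ('h') with pos 5 ('h'): match
  Compare pos 2 ('p') with pos 4 ('p'): match
Result: palindrome

1


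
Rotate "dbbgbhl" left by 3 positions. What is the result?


Input: "dbbgbhl", rotate left by 3
First 3 characters: "dbb"
Remaining characters: "gbhl"
Concatenate remaining + first: "gbhl" + "dbb" = "gbhldbb"

gbhldbb


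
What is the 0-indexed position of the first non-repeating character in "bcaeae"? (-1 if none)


Input: bcaeae
Character frequencies:
  'a': 2
  'b': 1
  'c': 1
  'e': 2
Scanning left to right for freq == 1:
  Position 0 ('b'): unique! => answer = 0

0


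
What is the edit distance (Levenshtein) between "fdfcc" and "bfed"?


Computing edit distance: "fdfcc" -> "bfed"
DP table:
           b    f    e    d
      0    1    2    3    4
  f   1    1    1    2    3
  d   2    2    2    2    2
  f   3    3    2    3    3
  c   4    4    3    3    4
  c   5    5    4    4    4
Edit distance = dp[5][4] = 4

4


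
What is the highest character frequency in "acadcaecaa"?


Input: acadcaecaa
Character counts:
  'a': 5
  'c': 3
  'd': 1
  'e': 1
Maximum frequency: 5

5


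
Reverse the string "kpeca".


Input: kpeca
Reading characters right to left:
  Position 4: 'a'
  Position 3: 'c'
  Position 2: 'e'
  Position 1: 'p'
  Position 0: 'k'
Reversed: acepk

acepk


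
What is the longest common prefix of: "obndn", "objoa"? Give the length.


Words: obndn, objoa
  Position 0: all 'o' => match
  Position 1: all 'b' => match
  Position 2: ('n', 'j') => mismatch, stop
LCP = "ob" (length 2)

2


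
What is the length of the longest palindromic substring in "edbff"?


Input: "edbff"
Checking substrings for palindromes:
  [3:5] "ff" (len 2) => palindrome
Longest palindromic substring: "ff" with length 2

2


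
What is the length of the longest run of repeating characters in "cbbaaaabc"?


Input: "cbbaaaabc"
Scanning for longest run:
  Position 1 ('b'): new char, reset run to 1
  Position 2 ('b'): continues run of 'b', length=2
  Position 3 ('a'): new char, reset run to 1
  Position 4 ('a'): continues run of 'a', length=2
  Position 5 ('a'): continues run of 'a', length=3
  Position 6 ('a'): continues run of 'a', length=4
  Position 7 ('b'): new char, reset run to 1
  Position 8 ('c'): new char, reset run to 1
Longest run: 'a' with length 4

4


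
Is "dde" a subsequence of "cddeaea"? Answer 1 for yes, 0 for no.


Check if "dde" is a subsequence of "cddeaea"
Greedy scan:
  Position 0 ('c'): no match needed
  Position 1 ('d'): matches sub[0] = 'd'
  Position 2 ('d'): matches sub[1] = 'd'
  Position 3 ('e'): matches sub[2] = 'e'
  Position 4 ('a'): no match needed
  Position 5 ('e'): no match needed
  Position 6 ('a'): no match needed
All 3 characters matched => is a subsequence

1


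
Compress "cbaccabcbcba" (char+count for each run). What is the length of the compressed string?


Input: cbaccabcbcba
Runs:
  'c' x 1 => "c1"
  'b' x 1 => "b1"
  'a' x 1 => "a1"
  'c' x 2 => "c2"
  'a' x 1 => "a1"
  'b' x 1 => "b1"
  'c' x 1 => "c1"
  'b' x 1 => "b1"
  'c' x 1 => "c1"
  'b' x 1 => "b1"
  'a' x 1 => "a1"
Compressed: "c1b1a1c2a1b1c1b1c1b1a1"
Compressed length: 22

22


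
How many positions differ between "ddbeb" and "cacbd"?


Comparing "ddbeb" and "cacbd" position by position:
  Position 0: 'd' vs 'c' => DIFFER
  Position 1: 'd' vs 'a' => DIFFER
  Position 2: 'b' vs 'c' => DIFFER
  Position 3: 'e' vs 'b' => DIFFER
  Position 4: 'b' vs 'd' => DIFFER
Positions that differ: 5

5


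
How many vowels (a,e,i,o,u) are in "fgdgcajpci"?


Input: fgdgcajpci
Checking each character:
  'f' at position 0: consonant
  'g' at position 1: consonant
  'd' at position 2: consonant
  'g' at position 3: consonant
  'c' at position 4: consonant
  'a' at position 5: vowel (running total: 1)
  'j' at position 6: consonant
  'p' at position 7: consonant
  'c' at position 8: consonant
  'i' at position 9: vowel (running total: 2)
Total vowels: 2

2


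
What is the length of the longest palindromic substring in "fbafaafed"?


Input: "fbafaafed"
Checking substrings for palindromes:
  [3:7] "faaf" (len 4) => palindrome
  [2:5] "afa" (len 3) => palindrome
  [4:6] "aa" (len 2) => palindrome
Longest palindromic substring: "faaf" with length 4

4


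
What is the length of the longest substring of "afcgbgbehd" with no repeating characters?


Input: "afcgbgbehd"
Sliding window (track last position of each char):
  Position 0 ('a'): window [0,0] length 1 -- new best
  Position 1 ('f'): window [0,1] length 2 -- new best
  Position 2 ('c'): window [0,2] length 3 -- new best
  Position 3 ('g'): window [0,3] length 4 -- new best
  Position 4 ('b'): window [0,4] length 5 -- new best
  Position 5 ('g'): repeat (last at 3), move window start to 4
  Position 5 ('g'): window [4,5] length 2
  Position 6 ('b'): repeat (last at 4), move window start to 5
  Position 6 ('b'): window [5,6] length 2
  Position 7 ('e'): window [5,7] length 3
  Position 8 ('h'): window [5,8] length 4
  Position 9 ('d'): window [5,9] length 5
Longest substring with no repeats: "afcgb" with length 5

5


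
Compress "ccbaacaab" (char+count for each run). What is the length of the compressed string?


Input: ccbaacaab
Runs:
  'c' x 2 => "c2"
  'b' x 1 => "b1"
  'a' x 2 => "a2"
  'c' x 1 => "c1"
  'a' x 2 => "a2"
  'b' x 1 => "b1"
Compressed: "c2b1a2c1a2b1"
Compressed length: 12

12


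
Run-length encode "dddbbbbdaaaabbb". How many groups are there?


Input: dddbbbbdaaaabbb
Scanning for consecutive runs:
  Group 1: 'd' x 3 (positions 0-2)
  Group 2: 'b' x 4 (positions 3-6)
  Group 3: 'd' x 1 (positions 7-7)
  Group 4: 'a' x 4 (positions 8-11)
  Group 5: 'b' x 3 (positions 12-14)
Total groups: 5

5


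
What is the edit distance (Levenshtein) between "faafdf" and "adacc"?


Computing edit distance: "faafdf" -> "adacc"
DP table:
           a    d    a    c    c
      0    1    2    3    4    5
  f   1    1    2    3    4    5
  a   2    1    2    2    3    4
  a   3    2    2    2    3    4
  f   4    3    3    3    3    4
  d   5    4    3    4    4    4
  f   6    5    4    4    5    5
Edit distance = dp[6][5] = 5

5


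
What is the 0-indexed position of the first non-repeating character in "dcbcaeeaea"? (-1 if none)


Input: dcbcaeeaea
Character frequencies:
  'a': 3
  'b': 1
  'c': 2
  'd': 1
  'e': 3
Scanning left to right for freq == 1:
  Position 0 ('d'): unique! => answer = 0

0


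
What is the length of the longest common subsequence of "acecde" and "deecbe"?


LCS of "acecde" and "deecbe"
DP table:
           d    e    e    c    b    e
      0    0    0    0    0    0    0
  a   0    0    0    0    0    0    0
  c   0    0    0    0    1    1    1
  e   0    0    1    1    1    1    2
  c   0    0    1    1    2    2    2
  d   0    1    1    1    2    2    2
  e   0    1    2    2    2    2    3
LCS length = dp[6][6] = 3

3


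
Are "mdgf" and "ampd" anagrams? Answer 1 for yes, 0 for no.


Strings: "mdgf", "ampd"
Sorted first:  dfgm
Sorted second: admp
Differ at position 0: 'd' vs 'a' => not anagrams

0


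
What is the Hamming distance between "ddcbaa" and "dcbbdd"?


Comparing "ddcbaa" and "dcbbdd" position by position:
  Position 0: 'd' vs 'd' => same
  Position 1: 'd' vs 'c' => differ
  Position 2: 'c' vs 'b' => differ
  Position 3: 'b' vs 'b' => same
  Position 4: 'a' vs 'd' => differ
  Position 5: 'a' vs 'd' => differ
Total differences (Hamming distance): 4

4


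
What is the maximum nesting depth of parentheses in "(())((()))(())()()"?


Input: "(())((()))(())()()"
Tracking depth:
  Position 0 '(': depth becomes 1
  Position 1 '(': depth becomes 2
  Position 2 ')': depth becomes 1
  Position 3 ')': depth becomes 0
  Position 4 '(': depth becomes 1
  Position 5 '(': depth becomes 2
  Position 6 '(': depth becomes 3
  Position 7 ')': depth becomes 2
  Position 8 ')': depth becomes 1
  Position 9 ')': depth becomes 0
  Position 10 '(': depth becomes 1
  Position 11 '(': depth becomes 2
  Position 12 ')': depth becomes 1
  Position 13 ')': depth becomes 0
  Position 14 '(': depth becomes 1
  Position 15 ')': depth becomes 0
  Position 16 '(': depth becomes 1
  Position 17 ')': depth becomes 0
Maximum depth reached: 3

3


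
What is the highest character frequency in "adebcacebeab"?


Input: adebcacebeab
Character counts:
  'a': 3
  'b': 3
  'c': 2
  'd': 1
  'e': 3
Maximum frequency: 3

3


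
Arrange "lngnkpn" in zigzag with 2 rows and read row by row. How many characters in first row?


Zigzag "lngnkpn" into 2 rows:
Placing characters:
  'l' => row 0
  'n' => row 1
  'g' => row 0
  'n' => row 1
  'k' => row 0
  'p' => row 1
  'n' => row 0
Rows:
  Row 0: "lgkn"
  Row 1: "nnp"
First row length: 4

4


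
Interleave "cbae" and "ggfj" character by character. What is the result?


Interleaving "cbae" and "ggfj":
  Position 0: 'c' from first, 'g' from second => "cg"
  Position 1: 'b' from first, 'g' from second => "bg"
  Position 2: 'a' from first, 'f' from second => "af"
  Position 3: 'e' from first, 'j' from second => "ej"
Result: cgbgafej

cgbgafej


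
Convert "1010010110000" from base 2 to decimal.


Input: "1010010110000" in base 2
Positional expansion:
  Digit '1' (value 1) x 2^12 = 4096
  Digit '0' (value 0) x 2^11 = 0
  Digit '1' (value 1) x 2^10 = 1024
  Digit '0' (value 0) x 2^9 = 0
  Digit '0' (value 0) x 2^8 = 0
  Digit '1' (value 1) x 2^7 = 128
  Digit '0' (value 0) x 2^6 = 0
  Digit '1' (value 1) x 2^5 = 32
  Digit '1' (value 1) x 2^4 = 16
  Digit '0' (value 0) x 2^3 = 0
  Digit '0' (value 0) x 2^2 = 0
  Digit '0' (value 0) x 2^1 = 0
  Digit '0' (value 0) x 2^0 = 0
Sum = 5296

5296


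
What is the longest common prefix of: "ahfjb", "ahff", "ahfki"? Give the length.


Words: ahfjb, ahff, ahfki
  Position 0: all 'a' => match
  Position 1: all 'h' => match
  Position 2: all 'f' => match
  Position 3: ('j', 'f', 'k') => mismatch, stop
LCP = "ahf" (length 3)

3


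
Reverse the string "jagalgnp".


Input: jagalgnp
Reading characters right to left:
  Position 7: 'p'
  Position 6: 'n'
  Position 5: 'g'
  Position 4: 'l'
  Position 3: 'a'
  Position 2: 'g'
  Position 1: 'a'
  Position 0: 'j'
Reversed: pnglagaj

pnglagaj


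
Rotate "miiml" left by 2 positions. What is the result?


Input: "miiml", rotate left by 2
First 2 characters: "mi"
Remaining characters: "iml"
Concatenate remaining + first: "iml" + "mi" = "imlmi"

imlmi


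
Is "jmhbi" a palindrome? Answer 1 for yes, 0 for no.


Input: jmhbi
Reversed: ibhmj
  Compare pos 0 ('j') with pos 4 ('i'): MISMATCH
  Compare pos 1 ('m') with pos 3 ('b'): MISMATCH
Result: not a palindrome

0


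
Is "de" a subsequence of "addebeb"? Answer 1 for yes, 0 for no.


Check if "de" is a subsequence of "addebeb"
Greedy scan:
  Position 0 ('a'): no match needed
  Position 1 ('d'): matches sub[0] = 'd'
  Position 2 ('d'): no match needed
  Position 3 ('e'): matches sub[1] = 'e'
  Position 4 ('b'): no match needed
  Position 5 ('e'): no match needed
  Position 6 ('b'): no match needed
All 2 characters matched => is a subsequence

1


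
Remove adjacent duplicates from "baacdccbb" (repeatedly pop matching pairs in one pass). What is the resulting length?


Input: baacdccbb
Stack-based adjacent duplicate removal:
  Read 'b': push. Stack: b
  Read 'a': push. Stack: ba
  Read 'a': matches stack top 'a' => pop. Stack: b
  Read 'c': push. Stack: bc
  Read 'd': push. Stack: bcd
  Read 'c': push. Stack: bcdc
  Read 'c': matches stack top 'c' => pop. Stack: bcd
  Read 'b': push. Stack: bcdb
  Read 'b': matches stack top 'b' => pop. Stack: bcd
Final stack: "bcd" (length 3)

3


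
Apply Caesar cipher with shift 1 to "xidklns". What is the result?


Caesar cipher: shift "xidklns" by 1
  'x' (pos 23) + 1 = pos 24 = 'y'
  'i' (pos 8) + 1 = pos 9 = 'j'
  'd' (pos 3) + 1 = pos 4 = 'e'
  'k' (pos 10) + 1 = pos 11 = 'l'
  'l' (pos 11) + 1 = pos 12 = 'm'
  'n' (pos 13) + 1 = pos 14 = 'o'
  's' (pos 18) + 1 = pos 19 = 't'
Result: yjelmot

yjelmot


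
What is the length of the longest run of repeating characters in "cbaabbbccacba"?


Input: "cbaabbbccacba"
Scanning for longest run:
  Position 1 ('b'): new char, reset run to 1
  Position 2 ('a'): new char, reset run to 1
  Position 3 ('a'): continues run of 'a', length=2
  Position 4 ('b'): new char, reset run to 1
  Position 5 ('b'): continues run of 'b', length=2
  Position 6 ('b'): continues run of 'b', length=3
  Position 7 ('c'): new char, reset run to 1
  Position 8 ('c'): continues run of 'c', length=2
  Position 9 ('a'): new char, reset run to 1
  Position 10 ('c'): new char, reset run to 1
  Position 11 ('b'): new char, reset run to 1
  Position 12 ('a'): new char, reset run to 1
Longest run: 'b' with length 3

3


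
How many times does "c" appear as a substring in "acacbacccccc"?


Searching for "c" in "acacbacccccc"
Scanning each position:
  Position 0: "a" => no
  Position 1: "c" => MATCH
  Position 2: "a" => no
  Position 3: "c" => MATCH
  Position 4: "b" => no
  Position 5: "a" => no
  Position 6: "c" => MATCH
  Position 7: "c" => MATCH
  Position 8: "c" => MATCH
  Position 9: "c" => MATCH
  Position 10: "c" => MATCH
  Position 11: "c" => MATCH
Total occurrences: 8

8


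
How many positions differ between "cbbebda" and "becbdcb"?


Comparing "cbbebda" and "becbdcb" position by position:
  Position 0: 'c' vs 'b' => DIFFER
  Position 1: 'b' vs 'e' => DIFFER
  Position 2: 'b' vs 'c' => DIFFER
  Position 3: 'e' vs 'b' => DIFFER
  Position 4: 'b' vs 'd' => DIFFER
  Position 5: 'd' vs 'c' => DIFFER
  Position 6: 'a' vs 'b' => DIFFER
Positions that differ: 7

7


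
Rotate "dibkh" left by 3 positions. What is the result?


Input: "dibkh", rotate left by 3
First 3 characters: "dib"
Remaining characters: "kh"
Concatenate remaining + first: "kh" + "dib" = "khdib"

khdib


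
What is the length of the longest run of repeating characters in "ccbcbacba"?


Input: "ccbcbacba"
Scanning for longest run:
  Position 1 ('c'): continues run of 'c', length=2
  Position 2 ('b'): new char, reset run to 1
  Position 3 ('c'): new char, reset run to 1
  Position 4 ('b'): new char, reset run to 1
  Position 5 ('a'): new char, reset run to 1
  Position 6 ('c'): new char, reset run to 1
  Position 7 ('b'): new char, reset run to 1
  Position 8 ('a'): new char, reset run to 1
Longest run: 'c' with length 2

2


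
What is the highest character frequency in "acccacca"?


Input: acccacca
Character counts:
  'a': 3
  'c': 5
Maximum frequency: 5

5


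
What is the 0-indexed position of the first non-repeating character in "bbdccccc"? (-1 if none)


Input: bbdccccc
Character frequencies:
  'b': 2
  'c': 5
  'd': 1
Scanning left to right for freq == 1:
  Position 0 ('b'): freq=2, skip
  Position 1 ('b'): freq=2, skip
  Position 2 ('d'): unique! => answer = 2

2


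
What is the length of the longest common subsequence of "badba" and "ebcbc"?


LCS of "badba" and "ebcbc"
DP table:
           e    b    c    b    c
      0    0    0    0    0    0
  b   0    0    1    1    1    1
  a   0    0    1    1    1    1
  d   0    0    1    1    1    1
  b   0    0    1    1    2    2
  a   0    0    1    1    2    2
LCS length = dp[5][5] = 2

2


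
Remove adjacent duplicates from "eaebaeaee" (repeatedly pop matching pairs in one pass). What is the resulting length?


Input: eaebaeaee
Stack-based adjacent duplicate removal:
  Read 'e': push. Stack: e
  Read 'a': push. Stack: ea
  Read 'e': push. Stack: eae
  Read 'b': push. Stack: eaeb
  Read 'a': push. Stack: eaeba
  Read 'e': push. Stack: eaebae
  Read 'a': push. Stack: eaebaea
  Read 'e': push. Stack: eaebaeae
  Read 'e': matches stack top 'e' => pop. Stack: eaebaea
Final stack: "eaebaea" (length 7)

7


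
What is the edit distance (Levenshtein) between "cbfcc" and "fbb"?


Computing edit distance: "cbfcc" -> "fbb"
DP table:
           f    b    b
      0    1    2    3
  c   1    1    2    3
  b   2    2    1    2
  f   3    2    2    2
  c   4    3    3    3
  c   5    4    4    4
Edit distance = dp[5][3] = 4

4


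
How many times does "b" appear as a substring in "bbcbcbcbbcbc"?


Searching for "b" in "bbcbcbcbbcbc"
Scanning each position:
  Position 0: "b" => MATCH
  Position 1: "b" => MATCH
  Position 2: "c" => no
  Position 3: "b" => MATCH
  Position 4: "c" => no
  Position 5: "b" => MATCH
  Position 6: "c" => no
  Position 7: "b" => MATCH
  Position 8: "b" => MATCH
  Position 9: "c" => no
  Position 10: "b" => MATCH
  Position 11: "c" => no
Total occurrences: 7

7


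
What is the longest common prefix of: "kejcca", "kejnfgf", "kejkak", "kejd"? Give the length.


Words: kejcca, kejnfgf, kejkak, kejd
  Position 0: all 'k' => match
  Position 1: all 'e' => match
  Position 2: all 'j' => match
  Position 3: ('c', 'n', 'k', 'd') => mismatch, stop
LCP = "kej" (length 3)

3


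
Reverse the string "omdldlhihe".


Input: omdldlhihe
Reading characters right to left:
  Position 9: 'e'
  Position 8: 'h'
  Position 7: 'i'
  Position 6: 'h'
  Position 5: 'l'
  Position 4: 'd'
  Position 3: 'l'
  Position 2: 'd'
  Position 1: 'm'
  Position 0: 'o'
Reversed: ehihldldmo

ehihldldmo


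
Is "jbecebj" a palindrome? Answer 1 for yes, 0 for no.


Input: jbecebj
Reversed: jbecebj
  Compare pos 0 ('j') with pos 6 ('j'): match
  Compare pos 1 ('b') with pos 5 ('b'): match
  Compare pos 2 ('e') with pos 4 ('e'): match
Result: palindrome

1


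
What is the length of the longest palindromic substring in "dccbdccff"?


Input: "dccbdccff"
Checking substrings for palindromes:
  [1:3] "cc" (len 2) => palindrome
  [5:7] "cc" (len 2) => palindrome
  [7:9] "ff" (len 2) => palindrome
Longest palindromic substring: "cc" with length 2

2


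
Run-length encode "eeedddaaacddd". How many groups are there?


Input: eeedddaaacddd
Scanning for consecutive runs:
  Group 1: 'e' x 3 (positions 0-2)
  Group 2: 'd' x 3 (positions 3-5)
  Group 3: 'a' x 3 (positions 6-8)
  Group 4: 'c' x 1 (positions 9-9)
  Group 5: 'd' x 3 (positions 10-12)
Total groups: 5

5


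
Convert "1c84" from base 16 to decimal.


Input: "1c84" in base 16
Positional expansion:
  Digit '1' (value 1) x 16^3 = 4096
  Digit 'c' (value 12) x 16^2 = 3072
  Digit '8' (value 8) x 16^1 = 128
  Digit '4' (value 4) x 16^0 = 4
Sum = 7300

7300


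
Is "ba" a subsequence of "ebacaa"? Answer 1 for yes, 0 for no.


Check if "ba" is a subsequence of "ebacaa"
Greedy scan:
  Position 0 ('e'): no match needed
  Position 1 ('b'): matches sub[0] = 'b'
  Position 2 ('a'): matches sub[1] = 'a'
  Position 3 ('c'): no match needed
  Position 4 ('a'): no match needed
  Position 5 ('a'): no match needed
All 2 characters matched => is a subsequence

1


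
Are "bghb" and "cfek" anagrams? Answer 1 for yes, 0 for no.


Strings: "bghb", "cfek"
Sorted first:  bbgh
Sorted second: cefk
Differ at position 0: 'b' vs 'c' => not anagrams

0


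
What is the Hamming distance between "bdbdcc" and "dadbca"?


Comparing "bdbdcc" and "dadbca" position by position:
  Position 0: 'b' vs 'd' => differ
  Position 1: 'd' vs 'a' => differ
  Position 2: 'b' vs 'd' => differ
  Position 3: 'd' vs 'b' => differ
  Position 4: 'c' vs 'c' => same
  Position 5: 'c' vs 'a' => differ
Total differences (Hamming distance): 5

5


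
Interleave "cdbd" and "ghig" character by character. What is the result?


Interleaving "cdbd" and "ghig":
  Position 0: 'c' from first, 'g' from second => "cg"
  Position 1: 'd' from first, 'h' from second => "dh"
  Position 2: 'b' from first, 'i' from second => "bi"
  Position 3: 'd' from first, 'g' from second => "dg"
Result: cgdhbidg

cgdhbidg


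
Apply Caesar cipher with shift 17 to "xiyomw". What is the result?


Caesar cipher: shift "xiyomw" by 17
  'x' (pos 23) + 17 = pos 14 = 'o'
  'i' (pos 8) + 17 = pos 25 = 'z'
  'y' (pos 24) + 17 = pos 15 = 'p'
  'o' (pos 14) + 17 = pos 5 = 'f'
  'm' (pos 12) + 17 = pos 3 = 'd'
  'w' (pos 22) + 17 = pos 13 = 'n'
Result: ozpfdn

ozpfdn


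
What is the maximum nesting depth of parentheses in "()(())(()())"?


Input: "()(())(()())"
Tracking depth:
  Position 0 '(': depth becomes 1
  Position 1 ')': depth becomes 0
  Position 2 '(': depth becomes 1
  Position 3 '(': depth becomes 2
  Position 4 ')': depth becomes 1
  Position 5 ')': depth becomes 0
  Position 6 '(': depth becomes 1
  Position 7 '(': depth becomes 2
  Position 8 ')': depth becomes 1
  Position 9 '(': depth becomes 2
  Position 10 ')': depth becomes 1
  Position 11 ')': depth becomes 0
Maximum depth reached: 2

2


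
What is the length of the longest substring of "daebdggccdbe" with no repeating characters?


Input: "daebdggccdbe"
Sliding window (track last position of each char):
  Position 0 ('d'): window [0,0] length 1 -- new best
  Position 1 ('a'): window [0,1] length 2 -- new best
  Position 2 ('e'): window [0,2] length 3 -- new best
  Position 3 ('b'): window [0,3] length 4 -- new best
  Position 4 ('d'): repeat (last at 0), move window start to 1
  Position 4 ('d'): window [1,4] length 4
  Position 5 ('g'): window [1,5] length 5 -- new best
  Position 6 ('g'): repeat (last at 5), move window start to 6
  Position 6 ('g'): window [6,6] length 1
  Position 7 ('c'): window [6,7] length 2
  Position 8 ('c'): repeat (last at 7), move window start to 8
  Position 8 ('c'): window [8,8] length 1
  Position 9 ('d'): window [8,9] length 2
  Position 10 ('b'): window [8,10] length 3
  Position 11 ('e'): window [8,11] length 4
Longest substring with no repeats: "aebdg" with length 5

5


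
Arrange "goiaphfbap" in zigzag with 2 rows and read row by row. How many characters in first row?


Zigzag "goiaphfbap" into 2 rows:
Placing characters:
  'g' => row 0
  'o' => row 1
  'i' => row 0
  'a' => row 1
  'p' => row 0
  'h' => row 1
  'f' => row 0
  'b' => row 1
  'a' => row 0
  'p' => row 1
Rows:
  Row 0: "gipfa"
  Row 1: "oahbp"
First row length: 5

5


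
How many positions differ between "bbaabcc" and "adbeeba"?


Comparing "bbaabcc" and "adbeeba" position by position:
  Position 0: 'b' vs 'a' => DIFFER
  Position 1: 'b' vs 'd' => DIFFER
  Position 2: 'a' vs 'b' => DIFFER
  Position 3: 'a' vs 'e' => DIFFER
  Position 4: 'b' vs 'e' => DIFFER
  Position 5: 'c' vs 'b' => DIFFER
  Position 6: 'c' vs 'a' => DIFFER
Positions that differ: 7

7


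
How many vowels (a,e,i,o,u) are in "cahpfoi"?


Input: cahpfoi
Checking each character:
  'c' at position 0: consonant
  'a' at position 1: vowel (running total: 1)
  'h' at position 2: consonant
  'p' at position 3: consonant
  'f' at position 4: consonant
  'o' at position 5: vowel (running total: 2)
  'i' at position 6: vowel (running total: 3)
Total vowels: 3

3


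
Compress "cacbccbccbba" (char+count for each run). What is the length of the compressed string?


Input: cacbccbccbba
Runs:
  'c' x 1 => "c1"
  'a' x 1 => "a1"
  'c' x 1 => "c1"
  'b' x 1 => "b1"
  'c' x 2 => "c2"
  'b' x 1 => "b1"
  'c' x 2 => "c2"
  'b' x 2 => "b2"
  'a' x 1 => "a1"
Compressed: "c1a1c1b1c2b1c2b2a1"
Compressed length: 18

18


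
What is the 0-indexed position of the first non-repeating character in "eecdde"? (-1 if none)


Input: eecdde
Character frequencies:
  'c': 1
  'd': 2
  'e': 3
Scanning left to right for freq == 1:
  Position 0 ('e'): freq=3, skip
  Position 1 ('e'): freq=3, skip
  Position 2 ('c'): unique! => answer = 2

2


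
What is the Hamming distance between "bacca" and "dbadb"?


Comparing "bacca" and "dbadb" position by position:
  Position 0: 'b' vs 'd' => differ
  Position 1: 'a' vs 'b' => differ
  Position 2: 'c' vs 'a' => differ
  Position 3: 'c' vs 'd' => differ
  Position 4: 'a' vs 'b' => differ
Total differences (Hamming distance): 5

5


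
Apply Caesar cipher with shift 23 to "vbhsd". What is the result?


Caesar cipher: shift "vbhsd" by 23
  'v' (pos 21) + 23 = pos 18 = 's'
  'b' (pos 1) + 23 = pos 24 = 'y'
  'h' (pos 7) + 23 = pos 4 = 'e'
  's' (pos 18) + 23 = pos 15 = 'p'
  'd' (pos 3) + 23 = pos 0 = 'a'
Result: syepa

syepa


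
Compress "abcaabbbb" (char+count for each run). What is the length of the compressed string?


Input: abcaabbbb
Runs:
  'a' x 1 => "a1"
  'b' x 1 => "b1"
  'c' x 1 => "c1"
  'a' x 2 => "a2"
  'b' x 4 => "b4"
Compressed: "a1b1c1a2b4"
Compressed length: 10

10


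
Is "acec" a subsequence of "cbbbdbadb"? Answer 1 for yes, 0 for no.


Check if "acec" is a subsequence of "cbbbdbadb"
Greedy scan:
  Position 0 ('c'): no match needed
  Position 1 ('b'): no match needed
  Position 2 ('b'): no match needed
  Position 3 ('b'): no match needed
  Position 4 ('d'): no match needed
  Position 5 ('b'): no match needed
  Position 6 ('a'): matches sub[0] = 'a'
  Position 7 ('d'): no match needed
  Position 8 ('b'): no match needed
Only matched 1/4 characters => not a subsequence

0


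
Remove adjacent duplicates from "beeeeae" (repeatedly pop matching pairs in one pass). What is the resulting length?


Input: beeeeae
Stack-based adjacent duplicate removal:
  Read 'b': push. Stack: b
  Read 'e': push. Stack: be
  Read 'e': matches stack top 'e' => pop. Stack: b
  Read 'e': push. Stack: be
  Read 'e': matches stack top 'e' => pop. Stack: b
  Read 'a': push. Stack: ba
  Read 'e': push. Stack: bae
Final stack: "bae" (length 3)

3


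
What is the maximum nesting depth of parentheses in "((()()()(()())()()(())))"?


Input: "((()()()(()())()()(())))"
Tracking depth:
  Position 0 '(': depth becomes 1
  Position 1 '(': depth becomes 2
  Position 2 '(': depth becomes 3
  Position 3 ')': depth becomes 2
  Position 4 '(': depth becomes 3
  Position 5 ')': depth becomes 2
  Position 6 '(': depth becomes 3
  Position 7 ')': depth becomes 2
  Position 8 '(': depth becomes 3
  Position 9 '(': depth becomes 4
  Position 10 ')': depth becomes 3
  Position 11 '(': depth becomes 4
  Position 12 ')': depth becomes 3
  Position 13 ')': depth becomes 2
  Position 14 '(': depth becomes 3
  Position 15 ')': depth becomes 2
  Position 16 '(': depth becomes 3
  Position 17 ')': depth becomes 2
  Position 18 '(': depth becomes 3
  Position 19 '(': depth becomes 4
  Position 20 ')': depth becomes 3
  Position 21 ')': depth becomes 2
  Position 22 ')': depth becomes 1
  Position 23 ')': depth becomes 0
Maximum depth reached: 4

4
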